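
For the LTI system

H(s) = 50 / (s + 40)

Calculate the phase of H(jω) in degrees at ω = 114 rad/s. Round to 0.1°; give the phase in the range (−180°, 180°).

-70.7°

At s = jω = j114:
pole (s+40): 40 + j114 → |·| = √(40²+114²) = √14596 ≈ 120.81, ∠ = arctan(114/40) ≈ 70.67°
∠H = 0.00° − 70.67° = -70.67°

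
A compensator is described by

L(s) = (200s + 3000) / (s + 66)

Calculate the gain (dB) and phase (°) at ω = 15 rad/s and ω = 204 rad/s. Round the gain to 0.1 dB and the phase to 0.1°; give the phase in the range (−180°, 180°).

ω = 15: 35.9 dB, 32.2°; ω = 204: 45.6 dB, 13.7°

Substitute s = j15:
Numerator: 200(j15) + 3000 = 3000 + j3000
Denominator: (j15) + 66 = 66 + j15
|N| = √(3000² + 3000²) ≈ 4242.6, ∠N ≈ 45.00°
|D| = √(66² + 15²) ≈ 67.683, ∠D ≈ 12.80°
|L| = 4242.6 / 67.683 ≈ 62.683
Gain = 20 log₁₀(62.683) ≈ 35.94 dB
∠L = 45.00° − 12.80° = 32.20°

Substitute s = j204:
Numerator: 200(j204) + 3000 = 3000 + j40800
Denominator: (j204) + 66 = 66 + j204
|N| = √(3000² + 40800²) ≈ 40910, ∠N ≈ 85.79°
|D| = √(66² + 204²) ≈ 214.41, ∠D ≈ 72.07°
|L| = 40910 / 214.41 ≈ 190.8
Gain = 20 log₁₀(190.8) ≈ 45.61 dB
∠L = 85.79° − 72.07° = 13.72°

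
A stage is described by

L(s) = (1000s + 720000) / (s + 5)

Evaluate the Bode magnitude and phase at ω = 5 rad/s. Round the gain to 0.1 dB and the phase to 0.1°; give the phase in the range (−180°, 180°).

Substitute s = j5:
Numerator: 1000(j5) + 720000 = 720000 + j5000
Denominator: (j5) + 5 = 5 + j5
|N| = √(720000² + 5000²) ≈ 7.2002e+05, ∠N ≈ 0.40°
|D| = √(5² + 5²) ≈ 7.0711, ∠D ≈ 45.00°
|L| = 7.2002e+05 / 7.0711 ≈ 1.0183e+05
Gain = 20 log₁₀(1.0183e+05) ≈ 100.16 dB
∠L = 0.40° − 45.00° = -44.60°

100.2 dB, -44.6°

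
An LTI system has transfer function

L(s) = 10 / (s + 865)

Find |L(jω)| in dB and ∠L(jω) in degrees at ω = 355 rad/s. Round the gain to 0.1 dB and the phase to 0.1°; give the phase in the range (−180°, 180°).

Substitute s = j355:
Numerator: 10 = 10 + j0
Denominator: (j355) + 865 = 865 + j355
|N| = √(10² + 0²) ≈ 10, ∠N ≈ 0.00°
|D| = √(865² + 355²) ≈ 935.01, ∠D ≈ 22.31°
|L| = 10 / 935.01 ≈ 0.010695
Gain = 20 log₁₀(0.010695) ≈ -39.42 dB
∠L = 0.00° − 22.31° = -22.31°

-39.4 dB, -22.3°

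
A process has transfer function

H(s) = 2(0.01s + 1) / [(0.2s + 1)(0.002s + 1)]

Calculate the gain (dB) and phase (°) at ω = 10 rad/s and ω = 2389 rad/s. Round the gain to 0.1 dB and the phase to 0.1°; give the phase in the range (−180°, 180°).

At ω = 10 rad/s:
zero (1 + j10·0.01) = 1 + j0.1 → |·| ≈ 1.005, ∠ ≈ 5.71°
pole (1 + j10·0.2) = 1 + j2 → |·| ≈ 2.2361, ∠ ≈ 63.43°
pole (1 + j10·0.002) = 1 + j0.02 → |·| ≈ 1.0002, ∠ ≈ 1.15°
|H| = 2 · 1.005 / (2.2361 · 1.0002) ≈ 0.89871
Gain = 20 log₁₀(0.89871) ≈ -0.93 dB
∠H = (5.71°) − (63.43° + 1.15°) = -58.87°

At ω = 2389 rad/s:
zero (1 + j2389·0.01) = 1 + j23.89 → |·| ≈ 23.911, ∠ ≈ 87.60°
pole (1 + j2389·0.2) = 1 + j477.8 → |·| ≈ 477.8, ∠ ≈ 89.88°
pole (1 + j2389·0.002) = 1 + j4.778 → |·| ≈ 4.8815, ∠ ≈ 78.18°
|H| = 2 · 23.911 / (477.8 · 4.8815) ≈ 0.020504
Gain = 20 log₁₀(0.020504) ≈ -33.76 dB
∠H = (87.60°) − (89.88° + 78.18°) = -80.46°

ω = 10: -0.9 dB, -58.9°; ω = 2389: -33.8 dB, -80.5°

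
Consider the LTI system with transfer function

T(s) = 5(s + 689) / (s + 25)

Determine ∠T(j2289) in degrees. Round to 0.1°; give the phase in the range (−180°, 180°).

At s = jω = j2289:
zero (s+689): 689 + j2289 → |·| = √(689²+2289²) = √5714242 ≈ 2390.4, ∠ = arctan(2289/689) ≈ 73.25°
pole (s+25): 25 + j2289 → |·| = √(25²+2289²) = √5240146 ≈ 2289.1, ∠ = arctan(2289/25) ≈ 89.37°
∠T = 73.25° − 89.37° = -16.12°

-16.1°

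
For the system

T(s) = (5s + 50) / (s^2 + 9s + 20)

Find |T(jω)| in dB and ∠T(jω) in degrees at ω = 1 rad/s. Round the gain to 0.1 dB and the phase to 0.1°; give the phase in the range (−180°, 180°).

Substitute s = j1:
Numerator: 5(j1) + 50 = 50 + j5
Denominator: (j1)^2 + 9(j1) + 20 = 19 + j9
|N| = √(50² + 5²) ≈ 50.249, ∠N ≈ 5.71°
|D| = √(19² + 9²) ≈ 21.024, ∠D ≈ 25.35°
|T| = 50.249 / 21.024 ≈ 2.3901
Gain = 20 log₁₀(2.3901) ≈ 7.57 dB
∠T = 5.71° − 25.35° = -19.64°

7.6 dB, -19.6°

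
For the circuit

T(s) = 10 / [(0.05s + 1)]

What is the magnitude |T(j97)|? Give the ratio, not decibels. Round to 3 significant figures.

At ω = 97 rad/s:
pole (1 + j97·0.05) = 1 + j4.85 → |·| ≈ 4.952, ∠ ≈ 78.35°
|T| = 10 · 1 / (4.952) ≈ 2.0194

2.02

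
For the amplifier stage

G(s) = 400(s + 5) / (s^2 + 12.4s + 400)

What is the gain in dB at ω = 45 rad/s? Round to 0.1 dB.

At s = jω = j45:
zero (s+5): 5 + j45 → |·| = √(5²+45²) = √2050 ≈ 45.277, ∠ = arctan(45/5) ≈ 83.66°
quadratic: (j45)² + 12.4·j45 + 400 = -1625 + j558 → |·| ≈ 1718.1, ∠ ≈ 161.05°
|G| = 400 · 45.277 / 1718.1 ≈ 10.541
Gain = 20 log₁₀(10.541) ≈ 20.46 dB

20.5 dB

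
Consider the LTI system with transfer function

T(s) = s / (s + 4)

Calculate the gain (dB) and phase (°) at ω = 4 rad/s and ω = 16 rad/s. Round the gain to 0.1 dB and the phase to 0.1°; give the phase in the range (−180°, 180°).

ω = 4: -3.0 dB, 45.0°; ω = 16: -0.3 dB, 14.0°

At s = jω = j4:
zero at origin: s = j4 → |·| = 4, ∠ = 90.00°
pole (s+4): 4 + j4 → |·| = √(4²+4²) = √32 ≈ 5.6569, ∠ = arctan(4/4) ≈ 45.00°
|T| = 1 · 4 / 5.6569 ≈ 0.7071
Gain = 20 log₁₀(0.7071) ≈ -3.01 dB
∠T = 90.00° − 45.00° = 45.00°

At s = jω = j16:
zero at origin: s = j16 → |·| = 16, ∠ = 90.00°
pole (s+4): 4 + j16 → |·| = √(4²+16²) = √272 ≈ 16.492, ∠ = arctan(16/4) ≈ 75.96°
|T| = 1 · 16 / 16.492 ≈ 0.97017
Gain = 20 log₁₀(0.97017) ≈ -0.26 dB
∠T = 90.00° − 75.96° = 14.04°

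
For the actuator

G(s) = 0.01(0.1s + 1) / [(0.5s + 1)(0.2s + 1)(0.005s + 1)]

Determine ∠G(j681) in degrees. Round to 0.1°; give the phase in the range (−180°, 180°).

-163.9°

At ω = 681 rad/s:
zero (1 + j681·0.1) = 1 + j68.1 → |·| ≈ 68.107, ∠ ≈ 89.16°
pole (1 + j681·0.5) = 1 + j340.5 → |·| ≈ 340.5, ∠ ≈ 89.83°
pole (1 + j681·0.2) = 1 + j136.2 → |·| ≈ 136.2, ∠ ≈ 89.58°
pole (1 + j681·0.005) = 1 + j3.405 → |·| ≈ 3.5488, ∠ ≈ 73.63°
∠G = (89.16°) − (89.83° + 89.58° + 73.63°) = -163.88°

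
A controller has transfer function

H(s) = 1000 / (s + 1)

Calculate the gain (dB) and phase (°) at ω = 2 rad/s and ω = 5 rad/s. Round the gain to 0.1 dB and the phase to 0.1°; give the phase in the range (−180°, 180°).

Substitute s = j2:
Numerator: 1000 = 1000 + j0
Denominator: (j2) + 1 = 1 + j2
|N| = √(1000² + 0²) ≈ 1000, ∠N ≈ 0.00°
|D| = √(1² + 2²) ≈ 2.2361, ∠D ≈ 63.43°
|H| = 1000 / 2.2361 ≈ 447.21
Gain = 20 log₁₀(447.21) ≈ 53.01 dB
∠H = 0.00° − 63.43° = -63.43°

Substitute s = j5:
Numerator: 1000 = 1000 + j0
Denominator: (j5) + 1 = 1 + j5
|N| = √(1000² + 0²) ≈ 1000, ∠N ≈ 0.00°
|D| = √(1² + 5²) ≈ 5.099, ∠D ≈ 78.69°
|H| = 1000 / 5.099 ≈ 196.12
Gain = 20 log₁₀(196.12) ≈ 45.85 dB
∠H = 0.00° − 78.69° = -78.69°

ω = 2: 53.0 dB, -63.4°; ω = 5: 45.9 dB, -78.7°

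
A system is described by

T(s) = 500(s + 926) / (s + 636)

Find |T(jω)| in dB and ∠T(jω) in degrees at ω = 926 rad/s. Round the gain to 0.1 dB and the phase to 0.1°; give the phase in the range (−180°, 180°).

55.3 dB, -10.5°

At s = jω = j926:
zero (s+926): 926 + j926 → |·| = √(926²+926²) = √1714952 ≈ 1309.6, ∠ = arctan(926/926) ≈ 45.00°
pole (s+636): 636 + j926 → |·| = √(636²+926²) = √1261972 ≈ 1123.4, ∠ = arctan(926/636) ≈ 55.52°
|T| = 500 · 1309.6 / 1123.4 ≈ 582.87
Gain = 20 log₁₀(582.87) ≈ 55.31 dB
∠T = 45.00° − 55.52° = -10.52°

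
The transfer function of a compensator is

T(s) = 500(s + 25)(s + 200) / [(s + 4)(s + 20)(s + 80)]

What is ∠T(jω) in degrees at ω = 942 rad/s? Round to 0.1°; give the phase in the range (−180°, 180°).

-97.2°

At s = jω = j942:
zero (s+25): 25 + j942 → |·| = √(25²+942²) = √887989 ≈ 942.33, ∠ = arctan(942/25) ≈ 88.48°
zero (s+200): 200 + j942 → |·| = √(200²+942²) = √927364 ≈ 963, ∠ = arctan(942/200) ≈ 78.01°
pole (s+4): 4 + j942 → |·| = √(4²+942²) = √887380 ≈ 942.01, ∠ = arctan(942/4) ≈ 89.76°
pole (s+20): 20 + j942 → |·| = √(20²+942²) = √887764 ≈ 942.21, ∠ = arctan(942/20) ≈ 88.78°
pole (s+80): 80 + j942 → |·| = √(80²+942²) = √893764 ≈ 945.39, ∠ = arctan(942/80) ≈ 85.15°
∠T = 166.49° − 263.69° = -97.20°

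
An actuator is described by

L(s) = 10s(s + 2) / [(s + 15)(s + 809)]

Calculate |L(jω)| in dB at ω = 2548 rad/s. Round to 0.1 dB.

19.6 dB

At s = jω = j2548:
zero (s+2): 2 + j2548 → |·| = √(2²+2548²) = √6492308 ≈ 2548, ∠ = arctan(2548/2) ≈ 89.96°
zero at origin: s = j2548 → |·| = 2548, ∠ = 90.00°
pole (s+15): 15 + j2548 → |·| = √(15²+2548²) = √6492529 ≈ 2548, ∠ = arctan(2548/15) ≈ 89.66°
pole (s+809): 809 + j2548 → |·| = √(809²+2548²) = √7146785 ≈ 2673.3, ∠ = arctan(2548/809) ≈ 72.39°
|L| = 10 · 6.4923e+06 / 6.8116e+06 ≈ 9.5312
Gain = 20 log₁₀(9.5312) ≈ 19.58 dB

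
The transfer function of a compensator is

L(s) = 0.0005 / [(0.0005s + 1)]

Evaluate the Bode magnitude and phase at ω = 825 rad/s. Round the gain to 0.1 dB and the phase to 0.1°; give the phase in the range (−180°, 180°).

At ω = 825 rad/s:
pole (1 + j825·0.0005) = 1 + j0.4125 → |·| ≈ 1.0817, ∠ ≈ 22.42°
|L| = 0.0005 · 1 / (1.0817) ≈ 0.00046224
Gain = 20 log₁₀(0.00046224) ≈ -66.70 dB
∠L = (0°) − (22.42°) = -22.42°

-66.7 dB, -22.4°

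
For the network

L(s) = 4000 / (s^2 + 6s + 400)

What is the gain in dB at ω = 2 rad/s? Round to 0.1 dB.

20.1 dB

At s = jω = j2:
quadratic: (j2)² + 6·j2 + 400 = 396 + j12 → |·| ≈ 396.18, ∠ ≈ 1.74°
|L| = 4000 / 396.18 ≈ 10.096
Gain = 20 log₁₀(10.096) ≈ 20.08 dB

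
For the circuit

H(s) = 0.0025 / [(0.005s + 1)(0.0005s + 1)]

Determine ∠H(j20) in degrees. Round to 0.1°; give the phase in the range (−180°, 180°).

-6.3°

At ω = 20 rad/s:
pole (1 + j20·0.005) = 1 + j0.1 → |·| ≈ 1.005, ∠ ≈ 5.71°
pole (1 + j20·0.0005) = 1 + j0.01 → |·| ≈ 1, ∠ ≈ 0.57°
∠H = (0°) − (5.71° + 0.57°) = -6.28°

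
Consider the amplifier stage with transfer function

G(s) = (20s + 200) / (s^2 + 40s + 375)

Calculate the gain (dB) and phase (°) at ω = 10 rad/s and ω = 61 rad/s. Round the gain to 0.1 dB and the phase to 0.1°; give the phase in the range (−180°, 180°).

Substitute s = j10:
Numerator: 20(j10) + 200 = 200 + j200
Denominator: (j10)^2 + 40(j10) + 375 = 275 + j400
|N| = √(200² + 200²) ≈ 282.84, ∠N ≈ 45.00°
|D| = √(275² + 400²) ≈ 485.41, ∠D ≈ 55.49°
|G| = 282.84 / 485.41 ≈ 0.58268
Gain = 20 log₁₀(0.58268) ≈ -4.69 dB
∠G = 45.00° − 55.49° = -10.49°

Substitute s = j61:
Numerator: 20(j61) + 200 = 200 + j1220
Denominator: (j61)^2 + 40(j61) + 375 = -3346 + j2440
|N| = √(200² + 1220²) ≈ 1236.3, ∠N ≈ 80.69°
|D| = √(3346² + 2440²) ≈ 4141.2, ∠D ≈ 143.90°
|G| = 1236.3 / 4141.2 ≈ 0.29854
Gain = 20 log₁₀(0.29854) ≈ -10.50 dB
∠G = 80.69° − 143.90° = -63.21°

ω = 10: -4.7 dB, -10.5°; ω = 61: -10.5 dB, -63.2°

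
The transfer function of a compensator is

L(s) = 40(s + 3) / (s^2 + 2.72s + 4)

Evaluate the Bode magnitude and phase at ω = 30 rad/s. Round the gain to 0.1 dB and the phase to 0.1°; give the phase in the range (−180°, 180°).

At s = jω = j30:
zero (s+3): 3 + j30 → |·| = √(3²+30²) = √909 ≈ 30.15, ∠ = arctan(30/3) ≈ 84.29°
quadratic: (j30)² + 2.72·j30 + 4 = -896 + j81.6 → |·| ≈ 899.71, ∠ ≈ 174.80°
|L| = 40 · 30.15 / 899.71 ≈ 1.3404
Gain = 20 log₁₀(1.3404) ≈ 2.54 dB
∠L = 84.29° − 174.80° = -90.51°

2.5 dB, -90.5°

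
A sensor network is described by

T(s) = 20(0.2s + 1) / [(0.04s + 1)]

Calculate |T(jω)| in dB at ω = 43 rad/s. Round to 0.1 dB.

At ω = 43 rad/s:
zero (1 + j43·0.2) = 1 + j8.6 → |·| ≈ 8.6579, ∠ ≈ 83.37°
pole (1 + j43·0.04) = 1 + j1.72 → |·| ≈ 1.9896, ∠ ≈ 59.83°
|T| = 20 · 8.6579 / (1.9896) ≈ 87.032
Gain = 20 log₁₀(87.032) ≈ 38.79 dB

38.8 dB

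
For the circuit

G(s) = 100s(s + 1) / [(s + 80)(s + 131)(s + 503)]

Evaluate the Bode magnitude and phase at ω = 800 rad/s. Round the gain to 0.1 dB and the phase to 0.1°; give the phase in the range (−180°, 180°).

-19.7 dB, -42.9°

At s = jω = j800:
zero (s+1): 1 + j800 → |·| = √(1²+800²) = √640001 ≈ 800, ∠ = arctan(800/1) ≈ 89.93°
zero at origin: s = j800 → |·| = 800, ∠ = 90.00°
pole (s+80): 80 + j800 → |·| = √(80²+800²) = √646400 ≈ 803.99, ∠ = arctan(800/80) ≈ 84.29°
pole (s+131): 131 + j800 → |·| = √(131²+800²) = √657161 ≈ 810.65, ∠ = arctan(800/131) ≈ 80.70°
pole (s+503): 503 + j800 → |·| = √(503²+800²) = √893009 ≈ 944.99, ∠ = arctan(800/503) ≈ 57.84°
|G| = 100 · 6.4e+05 / 6.159e+08 ≈ 0.10391
Gain = 20 log₁₀(0.10391) ≈ -19.67 dB
∠G = 179.93° − 222.83° = -42.90°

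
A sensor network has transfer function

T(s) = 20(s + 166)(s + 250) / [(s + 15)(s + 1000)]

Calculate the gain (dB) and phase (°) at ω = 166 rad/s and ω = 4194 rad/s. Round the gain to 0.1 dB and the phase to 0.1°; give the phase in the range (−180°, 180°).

ω = 166: 18.4 dB, -15.7°; ω = 4194: 25.8 dB, 7.9°

At s = jω = j166:
zero (s+166): 166 + j166 → |·| = √(166²+166²) = √55112 ≈ 234.76, ∠ = arctan(166/166) ≈ 45.00°
zero (s+250): 250 + j166 → |·| = √(250²+166²) = √90056 ≈ 300.09, ∠ = arctan(166/250) ≈ 33.58°
pole (s+15): 15 + j166 → |·| = √(15²+166²) = √27781 ≈ 166.68, ∠ = arctan(166/15) ≈ 84.84°
pole (s+1000): 1000 + j166 → |·| = √(1000²+166²) = √1027556 ≈ 1013.7, ∠ = arctan(166/1000) ≈ 9.43°
|T| = 20 · 70449 / 1.6896e+05 ≈ 8.3391
Gain = 20 log₁₀(8.3391) ≈ 18.42 dB
∠T = 78.58° − 94.27° = -15.69°

At s = jω = j4194:
zero (s+166): 166 + j4194 → |·| = √(166²+4194²) = √17617192 ≈ 4197.3, ∠ = arctan(4194/166) ≈ 87.73°
zero (s+250): 250 + j4194 → |·| = √(250²+4194²) = √17652136 ≈ 4201.4, ∠ = arctan(4194/250) ≈ 86.59°
pole (s+15): 15 + j4194 → |·| = √(15²+4194²) = √17589861 ≈ 4194, ∠ = arctan(4194/15) ≈ 89.80°
pole (s+1000): 1000 + j4194 → |·| = √(1000²+4194²) = √18589636 ≈ 4311.6, ∠ = arctan(4194/1000) ≈ 76.59°
|T| = 20 · 1.7635e+07 / 1.8083e+07 ≈ 19.505
Gain = 20 log₁₀(19.505) ≈ 25.80 dB
∠T = 174.32° − 166.39° = 7.93°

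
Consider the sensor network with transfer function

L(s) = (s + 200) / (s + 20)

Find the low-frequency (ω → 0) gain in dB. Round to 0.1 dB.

20.0 dB

L(0) = 200 / 20 = 10
20 log₁₀(10) ≈ 20.00 dB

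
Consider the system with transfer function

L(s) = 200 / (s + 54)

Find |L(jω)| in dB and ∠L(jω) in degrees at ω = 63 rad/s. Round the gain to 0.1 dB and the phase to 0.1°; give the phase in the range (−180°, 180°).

Substitute s = j63:
Numerator: 200 = 200 + j0
Denominator: (j63) + 54 = 54 + j63
|N| = √(200² + 0²) ≈ 200, ∠N ≈ 0.00°
|D| = √(54² + 63²) ≈ 82.976, ∠D ≈ 49.40°
|L| = 200 / 82.976 ≈ 2.4103
Gain = 20 log₁₀(2.4103) ≈ 7.64 dB
∠L = 0.00° − 49.40° = -49.40°

7.6 dB, -49.4°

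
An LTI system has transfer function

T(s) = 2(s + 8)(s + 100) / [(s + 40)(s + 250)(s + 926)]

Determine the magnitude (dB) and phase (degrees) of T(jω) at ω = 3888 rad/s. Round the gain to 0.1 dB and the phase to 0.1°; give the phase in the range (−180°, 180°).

-66.0 dB, -73.9°

At s = jω = j3888:
zero (s+8): 8 + j3888 → |·| = √(8²+3888²) = √15116608 ≈ 3888, ∠ = arctan(3888/8) ≈ 89.88°
zero (s+100): 100 + j3888 → |·| = √(100²+3888²) = √15126544 ≈ 3889.3, ∠ = arctan(3888/100) ≈ 88.53°
pole (s+40): 40 + j3888 → |·| = √(40²+3888²) = √15118144 ≈ 3888.2, ∠ = arctan(3888/40) ≈ 89.41°
pole (s+250): 250 + j3888 → |·| = √(250²+3888²) = √15179044 ≈ 3896, ∠ = arctan(3888/250) ≈ 86.32°
pole (s+926): 926 + j3888 → |·| = √(926²+3888²) = √15974020 ≈ 3996.8, ∠ = arctan(3888/926) ≈ 76.60°
|T| = 2 · 1.5122e+07 / 6.0545e+10 ≈ 0.00049953
Gain = 20 log₁₀(0.00049953) ≈ -66.03 dB
∠T = 178.41° − 252.33° = -73.92°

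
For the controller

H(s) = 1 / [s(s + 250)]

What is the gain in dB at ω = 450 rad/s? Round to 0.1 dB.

At s = jω = j450:
pole (s+250): 250 + j450 → |·| = √(250²+450²) = √265000 ≈ 514.78, ∠ = arctan(450/250) ≈ 60.95°
pole at origin: |s| = 450, ∠ = 90.00° (in denominator)
|H| = 1 / 2.3165e+05 ≈ 4.3169e-06
Gain = 20 log₁₀(4.3169e-06) ≈ -107.30 dB

-107.3 dB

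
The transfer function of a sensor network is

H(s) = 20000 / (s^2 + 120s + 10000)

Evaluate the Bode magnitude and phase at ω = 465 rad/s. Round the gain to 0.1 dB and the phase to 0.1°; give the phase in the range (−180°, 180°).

-20.6 dB, -164.9°

At s = jω = j465:
quadratic: (j465)² + 120·j465 + 10000 = -206225 + j55800 → |·| ≈ 2.1364e+05, ∠ ≈ 164.86°
|H| = 20000 / 2.1364e+05 ≈ 0.093615
Gain = 20 log₁₀(0.093615) ≈ -20.57 dB
∠H = 0.00° − 164.86° = -164.86°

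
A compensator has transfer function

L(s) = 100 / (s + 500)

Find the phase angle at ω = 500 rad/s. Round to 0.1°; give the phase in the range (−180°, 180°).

-45.0°

Substitute s = j500:
Numerator: 100 = 100 + j0
Denominator: (j500) + 500 = 500 + j500
|N| = √(100² + 0²) ≈ 100, ∠N ≈ 0.00°
|D| = √(500² + 500²) ≈ 707.11, ∠D ≈ 45.00°
∠L = 0.00° − 45.00° = -45.00°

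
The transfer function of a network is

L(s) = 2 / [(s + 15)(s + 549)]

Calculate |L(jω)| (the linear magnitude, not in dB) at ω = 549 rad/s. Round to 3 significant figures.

At s = jω = j549:
pole (s+15): 15 + j549 → |·| = √(15²+549²) = √301626 ≈ 549.2, ∠ = arctan(549/15) ≈ 88.43°
pole (s+549): 549 + j549 → |·| = √(549²+549²) = √602802 ≈ 776.4, ∠ = arctan(549/549) ≈ 45.00°
|L| = 2 / 4.264e+05 ≈ 4.6904e-06

4.69e-06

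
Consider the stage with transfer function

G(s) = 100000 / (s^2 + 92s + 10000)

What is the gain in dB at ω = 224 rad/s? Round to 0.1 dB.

6.9 dB

At s = jω = j224:
quadratic: (j224)² + 92·j224 + 10000 = -40176 + j20608 → |·| ≈ 45153, ∠ ≈ 152.84°
|G| = 100000 / 45153 ≈ 2.2147
Gain = 20 log₁₀(2.2147) ≈ 6.91 dB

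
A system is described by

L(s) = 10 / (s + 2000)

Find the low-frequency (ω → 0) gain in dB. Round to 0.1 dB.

-46.0 dB

L(0) = 10 / (2000) = 0.005
20 log₁₀(0.005) ≈ -46.02 dB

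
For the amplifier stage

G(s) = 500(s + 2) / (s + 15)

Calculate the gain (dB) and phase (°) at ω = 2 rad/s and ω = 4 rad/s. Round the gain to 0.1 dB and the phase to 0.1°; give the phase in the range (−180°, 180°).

At s = jω = j2:
zero (s+2): 2 + j2 → |·| = √(2²+2²) = √8 ≈ 2.8284, ∠ = arctan(2/2) ≈ 45.00°
pole (s+15): 15 + j2 → |·| = √(15²+2²) = √229 ≈ 15.133, ∠ = arctan(2/15) ≈ 7.59°
|G| = 500 · 2.8284 / 15.133 ≈ 93.451
Gain = 20 log₁₀(93.451) ≈ 39.41 dB
∠G = 45.00° − 7.59° = 37.41°

At s = jω = j4:
zero (s+2): 2 + j4 → |·| = √(2²+4²) = √20 ≈ 4.4721, ∠ = arctan(4/2) ≈ 63.43°
pole (s+15): 15 + j4 → |·| = √(15²+4²) = √241 ≈ 15.524, ∠ = arctan(4/15) ≈ 14.93°
|G| = 500 · 4.4721 / 15.524 ≈ 144.04
Gain = 20 log₁₀(144.04) ≈ 43.17 dB
∠G = 63.43° − 14.93° = 48.50°

ω = 2: 39.4 dB, 37.4°; ω = 4: 43.2 dB, 48.5°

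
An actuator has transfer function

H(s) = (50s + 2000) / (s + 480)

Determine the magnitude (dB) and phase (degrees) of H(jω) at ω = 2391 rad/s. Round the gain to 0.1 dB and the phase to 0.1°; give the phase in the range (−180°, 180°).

33.8 dB, 10.4°

Substitute s = j2391:
Numerator: 50(j2391) + 2000 = 2000 + j119550
Denominator: (j2391) + 480 = 480 + j2391
|N| = √(2000² + 119550²) ≈ 1.1957e+05, ∠N ≈ 89.04°
|D| = √(480² + 2391²) ≈ 2438.7, ∠D ≈ 78.65°
|H| = 1.1957e+05 / 2438.7 ≈ 49.03
Gain = 20 log₁₀(49.03) ≈ 33.81 dB
∠H = 89.04° − 78.65° = 10.39°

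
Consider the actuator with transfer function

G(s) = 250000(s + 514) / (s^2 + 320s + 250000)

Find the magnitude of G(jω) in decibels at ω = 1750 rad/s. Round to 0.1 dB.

At s = jω = j1750:
zero (s+514): 514 + j1750 → |·| = √(514²+1750²) = √3326696 ≈ 1823.9, ∠ = arctan(1750/514) ≈ 73.63°
quadratic: (j1750)² + 320·j1750 + 250000 = -2812500 + j560000 → |·| ≈ 2.8677e+06, ∠ ≈ 168.74°
|G| = 250000 · 1823.9 / 2.8677e+06 ≈ 159
Gain = 20 log₁₀(159) ≈ 44.03 dB

44.0 dB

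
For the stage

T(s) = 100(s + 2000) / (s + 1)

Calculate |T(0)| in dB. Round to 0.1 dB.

T(0) = 100·2000 / (1) = 2e+05
20 log₁₀(2e+05) ≈ 106.02 dB

106.0 dB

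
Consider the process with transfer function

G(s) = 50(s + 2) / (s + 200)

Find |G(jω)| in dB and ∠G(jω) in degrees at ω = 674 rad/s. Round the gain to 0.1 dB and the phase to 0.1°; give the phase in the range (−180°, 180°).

33.6 dB, 16.4°

At s = jω = j674:
zero (s+2): 2 + j674 → |·| = √(2²+674²) = √454280 ≈ 674, ∠ = arctan(674/2) ≈ 89.83°
pole (s+200): 200 + j674 → |·| = √(200²+674²) = √494276 ≈ 703.05, ∠ = arctan(674/200) ≈ 73.47°
|G| = 50 · 674 / 703.05 ≈ 47.934
Gain = 20 log₁₀(47.934) ≈ 33.61 dB
∠G = 89.83° − 73.47° = 16.36°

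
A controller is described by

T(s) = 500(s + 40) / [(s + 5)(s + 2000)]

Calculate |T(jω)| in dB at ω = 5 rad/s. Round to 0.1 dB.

At s = jω = j5:
zero (s+40): 40 + j5 → |·| = √(40²+5²) = √1625 ≈ 40.311, ∠ = arctan(5/40) ≈ 7.13°
pole (s+5): 5 + j5 → |·| = √(5²+5²) = √50 ≈ 7.0711, ∠ = arctan(5/5) ≈ 45.00°
pole (s+2000): 2000 + j5 → |·| = √(2000²+5²) = √4000025 ≈ 2000, ∠ = arctan(5/2000) ≈ 0.14°
|T| = 500 · 40.311 / 14142 ≈ 1.4252
Gain = 20 log₁₀(1.4252) ≈ 3.08 dB

3.1 dB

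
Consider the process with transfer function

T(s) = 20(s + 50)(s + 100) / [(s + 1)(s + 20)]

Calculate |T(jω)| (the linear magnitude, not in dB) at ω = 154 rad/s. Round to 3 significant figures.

At s = jω = j154:
zero (s+50): 50 + j154 → |·| = √(50²+154²) = √26216 ≈ 161.91, ∠ = arctan(154/50) ≈ 72.01°
zero (s+100): 100 + j154 → |·| = √(100²+154²) = √33716 ≈ 183.62, ∠ = arctan(154/100) ≈ 57.00°
pole (s+1): 1 + j154 → |·| = √(1²+154²) = √23717 ≈ 154, ∠ = arctan(154/1) ≈ 89.63°
pole (s+20): 20 + j154 → |·| = √(20²+154²) = √24116 ≈ 155.29, ∠ = arctan(154/20) ≈ 82.60°
|T| = 20 · 29730 / 23915 ≈ 24.863

24.9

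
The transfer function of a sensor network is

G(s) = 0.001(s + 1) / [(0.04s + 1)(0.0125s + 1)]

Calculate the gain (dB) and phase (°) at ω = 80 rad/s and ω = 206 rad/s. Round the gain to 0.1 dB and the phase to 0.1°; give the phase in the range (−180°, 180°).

At ω = 80 rad/s:
zero (1 + j80·1) = 1 + j80 → |·| ≈ 80.006, ∠ ≈ 89.28°
pole (1 + j80·0.04) = 1 + j3.2 → |·| ≈ 3.3526, ∠ ≈ 72.65°
pole (1 + j80·0.0125) = 1 + j1 → |·| ≈ 1.4142, ∠ ≈ 45.00°
|G| = 0.001 · 80.006 / (3.3526 · 1.4142) ≈ 0.016874
Gain = 20 log₁₀(0.016874) ≈ -35.46 dB
∠G = (89.28°) − (72.65° + 45.00°) = -28.37°

At ω = 206 rad/s:
zero (1 + j206·1) = 1 + j206 → |·| ≈ 206, ∠ ≈ 89.72°
pole (1 + j206·0.04) = 1 + j8.24 → |·| ≈ 8.3005, ∠ ≈ 83.08°
pole (1 + j206·0.0125) = 1 + j2.575 → |·| ≈ 2.7624, ∠ ≈ 68.78°
|G| = 0.001 · 206 / (8.3005 · 2.7624) ≈ 0.0089841
Gain = 20 log₁₀(0.0089841) ≈ -40.93 dB
∠G = (89.72°) − (83.08° + 68.78°) = -62.14°

ω = 80: -35.5 dB, -28.4°; ω = 206: -40.9 dB, -62.1°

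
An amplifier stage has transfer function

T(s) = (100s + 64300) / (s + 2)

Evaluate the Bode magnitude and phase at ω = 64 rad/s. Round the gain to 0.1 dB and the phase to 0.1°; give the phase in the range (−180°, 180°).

60.1 dB, -82.5°

Substitute s = j64:
Numerator: 100(j64) + 64300 = 64300 + j6400
Denominator: (j64) + 2 = 2 + j64
|N| = √(64300² + 6400²) ≈ 64618, ∠N ≈ 5.68°
|D| = √(2² + 64²) ≈ 64.031, ∠D ≈ 88.21°
|T| = 64618 / 64.031 ≈ 1009.2
Gain = 20 log₁₀(1009.2) ≈ 60.08 dB
∠T = 5.68° − 88.21° = -82.53°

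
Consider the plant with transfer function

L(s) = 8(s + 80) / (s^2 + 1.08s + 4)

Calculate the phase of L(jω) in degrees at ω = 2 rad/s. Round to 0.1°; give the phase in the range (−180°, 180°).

-88.6°

At s = jω = j2:
zero (s+80): 80 + j2 → |·| = √(80²+2²) = √6404 ≈ 80.025, ∠ = arctan(2/80) ≈ 1.43°
quadratic: (j2)² + 1.08·j2 + 4 = 0 + j2.16 → |·| ≈ 2.16, ∠ ≈ 90.00°
∠L = 1.43° − 90.00° = -88.57°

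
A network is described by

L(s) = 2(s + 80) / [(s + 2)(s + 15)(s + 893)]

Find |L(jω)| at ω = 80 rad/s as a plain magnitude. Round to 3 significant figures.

At s = jω = j80:
zero (s+80): 80 + j80 → |·| = √(80²+80²) = √12800 ≈ 113.14, ∠ = arctan(80/80) ≈ 45.00°
pole (s+2): 2 + j80 → |·| = √(2²+80²) = √6404 ≈ 80.025, ∠ = arctan(80/2) ≈ 88.57°
pole (s+15): 15 + j80 → |·| = √(15²+80²) = √6625 ≈ 81.394, ∠ = arctan(80/15) ≈ 79.38°
pole (s+893): 893 + j80 → |·| = √(893²+80²) = √803849 ≈ 896.58, ∠ = arctan(80/893) ≈ 5.12°
|L| = 2 · 113.14 / 5.8399e+06 ≈ 3.8747e-05

3.87e-05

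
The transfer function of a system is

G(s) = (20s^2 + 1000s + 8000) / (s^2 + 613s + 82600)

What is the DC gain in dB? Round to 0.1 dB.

-20.3 dB

G(0) = 8000 / 82600 ≈ 0.096852
20 log₁₀(0.096852) ≈ -20.28 dB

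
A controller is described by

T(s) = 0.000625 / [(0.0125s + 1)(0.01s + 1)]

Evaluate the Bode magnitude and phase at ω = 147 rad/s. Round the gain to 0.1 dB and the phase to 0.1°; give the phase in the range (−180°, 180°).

At ω = 147 rad/s:
pole (1 + j147·0.0125) = 1 + j1.8375 → |·| ≈ 2.092, ∠ ≈ 61.44°
pole (1 + j147·0.01) = 1 + j1.47 → |·| ≈ 1.7779, ∠ ≈ 55.77°
|T| = 0.000625 · 1 / (2.092 · 1.7779) ≈ 0.00016804
Gain = 20 log₁₀(0.00016804) ≈ -75.49 dB
∠T = (0°) − (61.44° + 55.77°) = -117.21°

-75.5 dB, -117.2°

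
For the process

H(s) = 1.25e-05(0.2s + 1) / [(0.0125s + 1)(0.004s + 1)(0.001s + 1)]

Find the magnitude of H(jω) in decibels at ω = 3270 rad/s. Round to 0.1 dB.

At ω = 3270 rad/s:
zero (1 + j3270·0.2) = 1 + j654 → |·| ≈ 654, ∠ ≈ 89.91°
pole (1 + j3270·0.0125) = 1 + j40.875 → |·| ≈ 40.887, ∠ ≈ 88.60°
pole (1 + j3270·0.004) = 1 + j13.08 → |·| ≈ 13.118, ∠ ≈ 85.63°
pole (1 + j3270·0.001) = 1 + j3.27 → |·| ≈ 3.4195, ∠ ≈ 73.00°
|H| = 1.25e-05 · 654 / (40.887 · 13.118 · 3.4195) ≈ 4.4573e-06
Gain = 20 log₁₀(4.4573e-06) ≈ -107.02 dB

-107.0 dB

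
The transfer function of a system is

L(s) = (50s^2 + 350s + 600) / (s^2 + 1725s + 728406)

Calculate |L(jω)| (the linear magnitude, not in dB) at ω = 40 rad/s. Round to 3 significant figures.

0.110

Substitute s = j40:
Numerator: 50(j40)^2 + 350(j40) + 600 = -79400 + j14000
Denominator: (j40)^2 + 1725(j40) + 728406 = 726806 + j69000
|N| = √(79400² + 14000²) ≈ 80625, ∠N ≈ 170.00°
|D| = √(726806² + 69000²) ≈ 7.3007e+05, ∠D ≈ 5.42°
|L| = 80625 / 7.3007e+05 ≈ 0.11043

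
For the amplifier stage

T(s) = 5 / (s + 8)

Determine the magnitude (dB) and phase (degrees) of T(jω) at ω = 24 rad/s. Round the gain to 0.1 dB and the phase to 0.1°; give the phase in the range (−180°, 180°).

-14.1 dB, -71.6°

At s = jω = j24:
pole (s+8): 8 + j24 → |·| = √(8²+24²) = √640 ≈ 25.298, ∠ = arctan(24/8) ≈ 71.57°
|T| = 5 / 25.298 ≈ 0.19764
Gain = 20 log₁₀(0.19764) ≈ -14.08 dB
∠T = 0.00° − 71.57° = -71.57°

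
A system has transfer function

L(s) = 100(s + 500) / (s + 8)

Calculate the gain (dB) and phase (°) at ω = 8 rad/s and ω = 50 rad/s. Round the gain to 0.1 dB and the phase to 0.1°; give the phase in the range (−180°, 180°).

ω = 8: 72.9 dB, -44.1°; ω = 50: 59.9 dB, -75.2°

At s = jω = j8:
zero (s+500): 500 + j8 → |·| = √(500²+8²) = √250064 ≈ 500.06, ∠ = arctan(8/500) ≈ 0.92°
pole (s+8): 8 + j8 → |·| = √(8²+8²) = √128 ≈ 11.314, ∠ = arctan(8/8) ≈ 45.00°
|L| = 100 · 500.06 / 11.314 ≈ 4419.8
Gain = 20 log₁₀(4419.8) ≈ 72.91 dB
∠L = 0.92° − 45.00° = -44.08°

At s = jω = j50:
zero (s+500): 500 + j50 → |·| = √(500²+50²) = √252500 ≈ 502.49, ∠ = arctan(50/500) ≈ 5.71°
pole (s+8): 8 + j50 → |·| = √(8²+50²) = √2564 ≈ 50.636, ∠ = arctan(50/8) ≈ 80.91°
|L| = 100 · 502.49 / 50.636 ≈ 992.36
Gain = 20 log₁₀(992.36) ≈ 59.93 dB
∠L = 5.71° − 80.91° = -75.20°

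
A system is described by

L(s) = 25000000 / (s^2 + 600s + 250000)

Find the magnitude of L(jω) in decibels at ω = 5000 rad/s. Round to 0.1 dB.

At s = jω = j5000:
quadratic: (j5000)² + 600·j5000 + 250000 = -24750000 + j3000000 → |·| ≈ 2.4931e+07, ∠ ≈ 173.09°
|L| = 25000000 / 2.4931e+07 ≈ 1.0028
Gain = 20 log₁₀(1.0028) ≈ 0.02 dB

0.0 dB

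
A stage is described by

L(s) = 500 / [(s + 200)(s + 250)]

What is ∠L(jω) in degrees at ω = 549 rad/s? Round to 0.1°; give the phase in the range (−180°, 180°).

At s = jω = j549:
pole (s+200): 200 + j549 → |·| = √(200²+549²) = √341401 ≈ 584.3, ∠ = arctan(549/200) ≈ 69.98°
pole (s+250): 250 + j549 → |·| = √(250²+549²) = √363901 ≈ 603.24, ∠ = arctan(549/250) ≈ 65.52°
∠L = 0.00° − 135.50° = -135.50°

-135.5°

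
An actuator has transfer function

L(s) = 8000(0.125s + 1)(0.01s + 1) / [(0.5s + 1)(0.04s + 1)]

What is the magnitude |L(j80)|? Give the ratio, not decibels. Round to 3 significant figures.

At ω = 80 rad/s:
zero (1 + j80·0.125) = 1 + j10 → |·| ≈ 10.05, ∠ ≈ 84.29°
zero (1 + j80·0.01) = 1 + j0.8 → |·| ≈ 1.2806, ∠ ≈ 38.66°
pole (1 + j80·0.5) = 1 + j40 → |·| ≈ 40.012, ∠ ≈ 88.57°
pole (1 + j80·0.04) = 1 + j3.2 → |·| ≈ 3.3526, ∠ ≈ 72.65°
|L| = 8000 · 10.05 · 1.2806 / (40.012 · 3.3526) ≈ 767.53

768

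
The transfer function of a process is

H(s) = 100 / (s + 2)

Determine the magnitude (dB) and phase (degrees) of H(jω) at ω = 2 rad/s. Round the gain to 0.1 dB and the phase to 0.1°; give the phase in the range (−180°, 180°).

31.0 dB, -45.0°

At s = jω = j2:
pole (s+2): 2 + j2 → |·| = √(2²+2²) = √8 ≈ 2.8284, ∠ = arctan(2/2) ≈ 45.00°
|H| = 100 / 2.8284 ≈ 35.356
Gain = 20 log₁₀(35.356) ≈ 30.97 dB
∠H = 0.00° − 45.00° = -45.00°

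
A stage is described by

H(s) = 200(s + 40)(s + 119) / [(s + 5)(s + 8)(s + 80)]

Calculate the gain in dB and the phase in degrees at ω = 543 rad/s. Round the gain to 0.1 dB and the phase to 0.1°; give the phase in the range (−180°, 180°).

At s = jω = j543:
zero (s+40): 40 + j543 → |·| = √(40²+543²) = √296449 ≈ 544.47, ∠ = arctan(543/40) ≈ 85.79°
zero (s+119): 119 + j543 → |·| = √(119²+543²) = √309010 ≈ 555.89, ∠ = arctan(543/119) ≈ 77.64°
pole (s+5): 5 + j543 → |·| = √(5²+543²) = √294874 ≈ 543.02, ∠ = arctan(543/5) ≈ 89.47°
pole (s+8): 8 + j543 → |·| = √(8²+543²) = √294913 ≈ 543.06, ∠ = arctan(543/8) ≈ 89.16°
pole (s+80): 80 + j543 → |·| = √(80²+543²) = √301249 ≈ 548.86, ∠ = arctan(543/80) ≈ 81.62°
|H| = 200 · 3.0267e+05 / 1.6185e+08 ≈ 0.37401
Gain = 20 log₁₀(0.37401) ≈ -8.54 dB
∠H = 163.43° − 260.25° = -96.82°

-8.5 dB, -96.8°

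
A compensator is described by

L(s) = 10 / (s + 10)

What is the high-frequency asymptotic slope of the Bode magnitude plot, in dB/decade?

Each pole contributes −20 dB/decade at high frequency; each zero contributes +20 dB/decade.
Net: 0 zero(s) − 1 pole(s) → -20 dB/decade.

-20 dB/decade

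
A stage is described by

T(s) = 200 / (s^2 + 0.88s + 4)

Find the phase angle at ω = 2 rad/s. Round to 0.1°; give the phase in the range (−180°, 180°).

-90.0°

At s = jω = j2:
quadratic: (j2)² + 0.88·j2 + 4 = 0 + j1.76 → |·| ≈ 1.76, ∠ ≈ 90.00°
∠T = 0.00° − 90.00° = -90.00°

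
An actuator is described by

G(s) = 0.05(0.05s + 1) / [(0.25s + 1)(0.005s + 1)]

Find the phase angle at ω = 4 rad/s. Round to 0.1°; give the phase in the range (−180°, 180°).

At ω = 4 rad/s:
zero (1 + j4·0.05) = 1 + j0.2 → |·| ≈ 1.0198, ∠ ≈ 11.31°
pole (1 + j4·0.25) = 1 + j1 → |·| ≈ 1.4142, ∠ ≈ 45.00°
pole (1 + j4·0.005) = 1 + j0.02 → |·| ≈ 1.0002, ∠ ≈ 1.15°
∠G = (11.31°) − (45.00° + 1.15°) = -34.84°

-34.8°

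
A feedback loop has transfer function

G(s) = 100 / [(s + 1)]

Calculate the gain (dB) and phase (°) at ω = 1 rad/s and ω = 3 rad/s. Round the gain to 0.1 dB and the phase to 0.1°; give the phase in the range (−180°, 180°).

At ω = 1 rad/s:
pole (1 + j1·1) = 1 + j1 → |·| ≈ 1.4142, ∠ ≈ 45.00°
|G| = 100 · 1 / (1.4142) ≈ 70.711
Gain = 20 log₁₀(70.711) ≈ 36.99 dB
∠G = (0°) − (45.00°) = -45.00°

At ω = 3 rad/s:
pole (1 + j3·1) = 1 + j3 → |·| ≈ 3.1623, ∠ ≈ 71.57°
|G| = 100 · 1 / (3.1623) ≈ 31.623
Gain = 20 log₁₀(31.623) ≈ 30.00 dB
∠G = (0°) − (71.57°) = -71.57°

ω = 1: 37.0 dB, -45.0°; ω = 3: 30.0 dB, -71.6°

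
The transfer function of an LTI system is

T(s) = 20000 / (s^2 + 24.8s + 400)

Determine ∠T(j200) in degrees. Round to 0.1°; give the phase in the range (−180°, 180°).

-172.9°

At s = jω = j200:
quadratic: (j200)² + 24.8·j200 + 400 = -39600 + j4960 → |·| ≈ 39909, ∠ ≈ 172.86°
∠T = 0.00° − 172.86° = -172.86°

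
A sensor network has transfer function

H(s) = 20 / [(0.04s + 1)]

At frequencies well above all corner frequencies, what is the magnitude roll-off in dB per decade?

-20 dB/decade

Each pole contributes −20 dB/decade at high frequency; each zero contributes +20 dB/decade.
Net: 0 zero(s) − 1 pole(s) → -20 dB/decade.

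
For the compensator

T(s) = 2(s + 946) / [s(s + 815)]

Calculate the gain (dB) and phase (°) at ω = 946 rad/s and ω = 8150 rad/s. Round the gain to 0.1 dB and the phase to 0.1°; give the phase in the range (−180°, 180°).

ω = 946: -52.9 dB, -94.3°; ω = 8150: -72.2 dB, -90.9°

At s = jω = j946:
zero (s+946): 946 + j946 → |·| = √(946²+946²) = √1789832 ≈ 1337.8, ∠ = arctan(946/946) ≈ 45.00°
pole (s+815): 815 + j946 → |·| = √(815²+946²) = √1559141 ≈ 1248.7, ∠ = arctan(946/815) ≈ 49.25°
pole at origin: |s| = 946, ∠ = 90.00° (in denominator)
|T| = 2 · 1337.8 / 1.1813e+06 ≈ 0.002265
Gain = 20 log₁₀(0.002265) ≈ -52.90 dB
∠T = 45.00° − 139.25° = -94.25°

At s = jω = j8150:
zero (s+946): 946 + j8150 → |·| = √(946²+8150²) = √67317416 ≈ 8204.7, ∠ = arctan(8150/946) ≈ 83.38°
pole (s+815): 815 + j8150 → |·| = √(815²+8150²) = √67086725 ≈ 8190.6, ∠ = arctan(8150/815) ≈ 84.29°
pole at origin: |s| = 8150, ∠ = 90.00° (in denominator)
|T| = 2 · 8204.7 / 6.6753e+07 ≈ 0.00024582
Gain = 20 log₁₀(0.00024582) ≈ -72.19 dB
∠T = 83.38° − 174.29° = -90.91°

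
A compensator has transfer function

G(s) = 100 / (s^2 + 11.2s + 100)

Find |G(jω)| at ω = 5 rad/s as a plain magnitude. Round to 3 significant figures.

At s = jω = j5:
quadratic: (j5)² + 11.2·j5 + 100 = 75 + j56 → |·| ≈ 93.6, ∠ ≈ 36.75°
|G| = 100 / 93.6 ≈ 1.0684

1.07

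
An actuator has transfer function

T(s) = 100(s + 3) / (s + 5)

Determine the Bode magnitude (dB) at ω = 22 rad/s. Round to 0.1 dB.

At s = jω = j22:
zero (s+3): 3 + j22 → |·| = √(3²+22²) = √493 ≈ 22.204, ∠ = arctan(22/3) ≈ 82.23°
pole (s+5): 5 + j22 → |·| = √(5²+22²) = √509 ≈ 22.561, ∠ = arctan(22/5) ≈ 77.20°
|T| = 100 · 22.204 / 22.561 ≈ 98.418
Gain = 20 log₁₀(98.418) ≈ 39.86 dB

39.9 dB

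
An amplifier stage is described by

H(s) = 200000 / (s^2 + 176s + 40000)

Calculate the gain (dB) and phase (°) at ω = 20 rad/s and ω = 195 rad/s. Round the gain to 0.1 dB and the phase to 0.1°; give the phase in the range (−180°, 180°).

At s = jω = j20:
quadratic: (j20)² + 176·j20 + 40000 = 39600 + j3520 → |·| ≈ 39756, ∠ ≈ 5.08°
|H| = 200000 / 39756 ≈ 5.0307
Gain = 20 log₁₀(5.0307) ≈ 14.03 dB
∠H = 0.00° − 5.08° = -5.08°

At s = jω = j195:
quadratic: (j195)² + 176·j195 + 40000 = 1975 + j34320 → |·| ≈ 34377, ∠ ≈ 86.71°
|H| = 200000 / 34377 ≈ 5.8178
Gain = 20 log₁₀(5.8178) ≈ 15.30 dB
∠H = 0.00° − 86.71° = -86.71°

ω = 20: 14.0 dB, -5.1°; ω = 195: 15.3 dB, -86.7°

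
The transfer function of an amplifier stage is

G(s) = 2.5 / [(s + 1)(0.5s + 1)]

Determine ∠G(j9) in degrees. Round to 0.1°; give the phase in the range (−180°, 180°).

At ω = 9 rad/s:
pole (1 + j9·1) = 1 + j9 → |·| ≈ 9.0554, ∠ ≈ 83.66°
pole (1 + j9·0.5) = 1 + j4.5 → |·| ≈ 4.6098, ∠ ≈ 77.47°
∠G = (0°) − (83.66° + 77.47°) = -161.13°

-161.1°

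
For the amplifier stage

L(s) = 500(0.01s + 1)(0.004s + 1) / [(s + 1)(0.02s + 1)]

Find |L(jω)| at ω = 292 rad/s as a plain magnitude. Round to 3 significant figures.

1.37

At ω = 292 rad/s:
zero (1 + j292·0.01) = 1 + j2.92 → |·| ≈ 3.0865, ∠ ≈ 71.10°
zero (1 + j292·0.004) = 1 + j1.168 → |·| ≈ 1.5376, ∠ ≈ 49.43°
pole (1 + j292·1) = 1 + j292 → |·| ≈ 292, ∠ ≈ 89.80°
pole (1 + j292·0.02) = 1 + j5.84 → |·| ≈ 5.925, ∠ ≈ 80.28°
|L| = 500 · 3.0865 · 1.5376 / (292 · 5.925) ≈ 1.3715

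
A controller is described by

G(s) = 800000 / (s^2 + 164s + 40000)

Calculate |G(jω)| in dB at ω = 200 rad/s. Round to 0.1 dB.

27.7 dB

At s = jω = j200:
quadratic: (j200)² + 164·j200 + 40000 = 0 + j32800 → |·| ≈ 32800, ∠ ≈ 90.00°
|G| = 800000 / 32800 ≈ 24.39
Gain = 20 log₁₀(24.39) ≈ 27.74 dB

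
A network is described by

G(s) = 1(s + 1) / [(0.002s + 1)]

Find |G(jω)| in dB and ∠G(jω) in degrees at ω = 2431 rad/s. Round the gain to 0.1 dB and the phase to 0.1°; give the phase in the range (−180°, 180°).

53.8 dB, 11.6°

At ω = 2431 rad/s:
zero (1 + j2431·1) = 1 + j2431 → |·| ≈ 2431, ∠ ≈ 89.98°
pole (1 + j2431·0.002) = 1 + j4.862 → |·| ≈ 4.9638, ∠ ≈ 78.38°
|G| = 1 · 2431 / (4.9638) ≈ 489.75
Gain = 20 log₁₀(489.75) ≈ 53.80 dB
∠G = (89.98°) − (78.38°) = 11.60°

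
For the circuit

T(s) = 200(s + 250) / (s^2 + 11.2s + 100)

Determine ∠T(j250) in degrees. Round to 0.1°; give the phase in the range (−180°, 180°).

-132.4°

At s = jω = j250:
zero (s+250): 250 + j250 → |·| = √(250²+250²) = √125000 ≈ 353.55, ∠ = arctan(250/250) ≈ 45.00°
quadratic: (j250)² + 11.2·j250 + 100 = -62400 + j2800 → |·| ≈ 62463, ∠ ≈ 177.43°
∠T = 45.00° − 177.43° = -132.43°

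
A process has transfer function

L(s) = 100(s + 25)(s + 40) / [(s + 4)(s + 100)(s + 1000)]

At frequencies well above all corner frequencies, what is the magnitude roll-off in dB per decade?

Each pole contributes −20 dB/decade at high frequency; each zero contributes +20 dB/decade.
Net: 2 zero(s) − 3 pole(s) → -20 dB/decade.

-20 dB/decade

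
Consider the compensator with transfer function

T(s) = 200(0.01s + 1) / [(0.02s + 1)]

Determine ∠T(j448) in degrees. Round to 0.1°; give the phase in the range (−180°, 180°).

-6.2°

At ω = 448 rad/s:
zero (1 + j448·0.01) = 1 + j4.48 → |·| ≈ 4.5903, ∠ ≈ 77.42°
pole (1 + j448·0.02) = 1 + j8.96 → |·| ≈ 9.0156, ∠ ≈ 83.63°
∠T = (77.42°) − (83.63°) = -6.21°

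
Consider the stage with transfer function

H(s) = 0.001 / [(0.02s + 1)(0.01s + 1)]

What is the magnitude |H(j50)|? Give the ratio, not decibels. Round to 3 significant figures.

At ω = 50 rad/s:
pole (1 + j50·0.02) = 1 + j1 → |·| ≈ 1.4142, ∠ ≈ 45.00°
pole (1 + j50·0.01) = 1 + j0.5 → |·| ≈ 1.118, ∠ ≈ 26.57°
|H| = 0.001 · 1 / (1.4142 · 1.118) ≈ 0.00063248

0.000632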